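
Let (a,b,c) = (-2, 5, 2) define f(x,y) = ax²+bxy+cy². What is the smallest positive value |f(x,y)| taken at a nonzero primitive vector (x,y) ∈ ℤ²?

river: ρ → (2,3,-4)
river: ρ → (-4,5,1)
river: ρ → (1,5,-4)
river: ρ → (-4,3,2)
river: ρ → (2,5,-2)
river: ρ → (-2,3,4)
river: ρ → (4,5,-1)
river: ρ → (-1,5,4)
river: ρ → (4,3,-2)
river: ρ → (-2,5,2)
closes: descent 0, river 10
min |a| on river = 1

1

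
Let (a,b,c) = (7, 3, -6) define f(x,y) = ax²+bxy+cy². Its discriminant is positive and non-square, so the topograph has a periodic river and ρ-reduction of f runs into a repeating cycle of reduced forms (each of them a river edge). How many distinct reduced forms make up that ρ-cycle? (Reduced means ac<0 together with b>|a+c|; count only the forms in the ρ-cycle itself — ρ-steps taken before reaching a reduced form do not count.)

D = 177, ⌊√D⌋ = 13
river: ρ → (-6,9,4)
river: ρ → (4,7,-8)
river: ρ → (-8,9,3)
river: ρ → (3,9,-8)
river: ρ → (-8,7,4)
river: ρ → (4,9,-6)
river: ρ → (-6,3,7)
river: ρ → (7,11,-2)
river: ρ → (-2,13,1)
river: ρ → (1,13,-2)
river: ρ → (-2,11,7)
river: ρ → (7,3,-6)
ρ-cycle length = 12 (tail of 0 descent steps not counted)

12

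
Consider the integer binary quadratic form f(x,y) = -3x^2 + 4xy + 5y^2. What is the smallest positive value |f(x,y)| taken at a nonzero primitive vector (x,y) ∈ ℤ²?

river: ρ → (5,6,-2)
river: ρ → (-2,6,5)
river: ρ → (5,4,-3)
river: ρ → (-3,8,1)
river: ρ → (1,8,-3)
river: ρ → (-3,4,5)
closes: descent 0, river 6
min |a| on river = 1

1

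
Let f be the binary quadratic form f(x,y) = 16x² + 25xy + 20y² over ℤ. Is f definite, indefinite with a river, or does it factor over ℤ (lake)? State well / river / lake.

D = b²−4ac = 25² − 4·16·20 = -655
D < 0 ⇒ definite ⇒ every region one sign ⇒ single well

well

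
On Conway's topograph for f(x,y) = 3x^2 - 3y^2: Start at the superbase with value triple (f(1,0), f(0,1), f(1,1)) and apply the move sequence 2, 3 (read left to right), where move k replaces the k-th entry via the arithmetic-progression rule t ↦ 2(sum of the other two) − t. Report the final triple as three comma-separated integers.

start (3,-3,0) = (f(1,0),f(0,1),f(1,1))
replace slot 2: 2·(3+0) − (-3) = 9 → (3,9,0)
replace slot 3: 2·(3+9) − 0 = 24 → (3,9,24)

3,9,24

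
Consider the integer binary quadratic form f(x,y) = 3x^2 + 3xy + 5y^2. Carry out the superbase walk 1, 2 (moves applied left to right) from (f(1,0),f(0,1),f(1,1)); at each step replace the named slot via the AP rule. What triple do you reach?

start (3,5,11) = (f(1,0),f(0,1),f(1,1))
replace slot 1: 2·(5+11) − 3 = 29 → (29,5,11)
replace slot 2: 2·(29+11) − 5 = 75 → (29,75,11)

29,75,11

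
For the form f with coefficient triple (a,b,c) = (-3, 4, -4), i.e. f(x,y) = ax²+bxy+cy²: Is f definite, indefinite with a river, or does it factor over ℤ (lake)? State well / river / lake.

D = b²−4ac = 4² − 4·(-3)·(-4) = -32
D < 0 ⇒ definite ⇒ every region one sign ⇒ single well

well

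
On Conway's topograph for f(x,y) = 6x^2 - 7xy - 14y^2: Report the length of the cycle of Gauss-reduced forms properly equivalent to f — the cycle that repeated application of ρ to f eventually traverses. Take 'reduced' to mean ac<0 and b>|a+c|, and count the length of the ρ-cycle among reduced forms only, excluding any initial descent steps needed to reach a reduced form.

D = 385, ⌊√D⌋ = 19
descent: ρ → (-14,7,6)
descent: ρ → (6,17,-4)  [lands on river]
river: ρ → (-4,15,10)
river: ρ → (10,5,-9)
river: ρ → (-9,13,6)
river: ρ → (6,11,-11)
river: ρ → (-11,11,6)
river: ρ → (6,13,-9)
river: ρ → (-9,5,10)
river: ρ → (10,15,-4)
river: ρ → (-4,17,6)
river: ρ → (6,19,-1)
river: ρ → (-1,19,6)
ρ-cycle length = 12 (tail of 2 descent steps not counted)

12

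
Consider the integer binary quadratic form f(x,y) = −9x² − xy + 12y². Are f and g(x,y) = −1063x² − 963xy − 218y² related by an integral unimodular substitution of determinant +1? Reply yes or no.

D₁ = 433, D₂ = 433
river cycle of f (length 46): (-9, 17, 4), (4, 15, -13), (-13, 11, 6), (6, 13, -11), (-11, 9, 8), (8, 7, -12), (-12, 17, 3), (3, 19, -6), (-6, 17, 6), (6, 19, -3), … (36 more)
river cycle of g (length 46): (-9, 17, 4), (4, 15, -13), (-13, 11, 6), (6, 13, -11), (-11, 9, 8), (8, 7, -12), (-12, 17, 3), (3, 19, -6), (-6, 17, 6), (6, 19, -3), … (36 more)
cycles coincide ⇒ equivalent

yes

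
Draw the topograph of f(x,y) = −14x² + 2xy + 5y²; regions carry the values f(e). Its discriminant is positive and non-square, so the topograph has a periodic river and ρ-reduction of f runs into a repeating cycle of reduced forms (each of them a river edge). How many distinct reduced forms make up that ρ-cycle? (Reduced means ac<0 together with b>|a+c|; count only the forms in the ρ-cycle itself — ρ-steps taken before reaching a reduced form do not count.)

D = 284, ⌊√D⌋ = 16
descent: ρ → (5,8,-11)  [lands on river]
river: ρ → (-11,14,2)
river: ρ → (2,14,-11)
river: ρ → (-11,8,5)
river: ρ → (5,12,-7)
river: ρ → (-7,16,1)
river: ρ → (1,16,-7)
river: ρ → (-7,12,5)
ρ-cycle length = 8 (tail of 1 descent step not counted)

8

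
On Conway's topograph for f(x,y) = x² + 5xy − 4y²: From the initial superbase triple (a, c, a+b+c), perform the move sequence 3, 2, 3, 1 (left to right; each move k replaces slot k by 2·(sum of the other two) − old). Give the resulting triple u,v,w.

start (1,-4,2) = (f(1,0),f(0,1),f(1,1))
replace slot 3: 2·(1+(-4)) − 2 = -8 → (1,-4,-8)
replace slot 2: 2·(1+(-8)) − (-4) = -10 → (1,-10,-8)
replace slot 3: 2·(1+(-10)) − (-8) = -10 → (1,-10,-10)
replace slot 1: 2·((-10)+(-10)) − 1 = -41 → (-41,-10,-10)

-41,-10,-10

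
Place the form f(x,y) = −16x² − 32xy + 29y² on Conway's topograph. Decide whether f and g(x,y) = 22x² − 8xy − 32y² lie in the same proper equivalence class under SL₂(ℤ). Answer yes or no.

D₁ = 2880, D₂ = 2880
river cycle of f (length 6): (29, 32, -16), (-16, 32, 29), (29, 26, -19), (-19, 50, 5), (5, 50, -19), (-19, 26, 29)
river cycle of g (length 4): (22, 36, -18), (-18, 36, 22), (22, 52, -2), (-2, 52, 22)
cycles differ ⇒ inequivalent

no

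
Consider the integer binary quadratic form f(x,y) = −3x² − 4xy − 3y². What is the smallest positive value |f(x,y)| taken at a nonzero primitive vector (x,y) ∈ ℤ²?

translate: b→-2 (≡4 mod 6), so (3,4,3)→(3,-2,2)
flip: (3,-2,2)→(2,2,3)
reduced (well bottom): (2,2,3) with a≤c, −a<b≤a
well minimum |f| = |-2| = 2 (negative-definite)

2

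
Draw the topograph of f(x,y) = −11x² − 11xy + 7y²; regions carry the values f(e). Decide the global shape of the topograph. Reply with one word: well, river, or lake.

D = b²−4ac = (-11)² − 4·(-11)·7 = 429
D > 0 non-square ⇒ indefinite ⇒ periodic river

river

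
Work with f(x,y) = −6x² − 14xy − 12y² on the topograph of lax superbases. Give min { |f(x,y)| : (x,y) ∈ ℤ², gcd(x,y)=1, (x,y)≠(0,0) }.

translate: b→2 (≡14 mod 12), so (6,14,12)→(6,2,4)
flip: (6,2,4)→(4,-2,6)
reduced (well bottom): (4,-2,6) with a≤c, −a<b≤a
well minimum |f| = |-4| = 4 (negative-definite)

4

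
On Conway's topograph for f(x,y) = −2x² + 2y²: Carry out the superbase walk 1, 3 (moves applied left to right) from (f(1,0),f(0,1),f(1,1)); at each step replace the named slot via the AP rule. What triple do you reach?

start (-2,2,0) = (f(1,0),f(0,1),f(1,1))
replace slot 1: 2·(2+0) − (-2) = 6 → (6,2,0)
replace slot 3: 2·(6+2) − 0 = 16 → (6,2,16)

6,2,16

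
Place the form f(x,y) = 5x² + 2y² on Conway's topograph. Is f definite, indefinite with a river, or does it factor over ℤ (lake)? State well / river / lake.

D = b²−4ac = 0² − 4·5·2 = -40
D < 0 ⇒ definite ⇒ every region one sign ⇒ single well

well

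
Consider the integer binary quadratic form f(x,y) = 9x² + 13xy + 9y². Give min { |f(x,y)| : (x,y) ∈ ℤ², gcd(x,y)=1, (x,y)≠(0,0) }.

translate: b→-5 (≡13 mod 18), so (9,13,9)→(9,-5,5)
flip: (9,-5,5)→(5,5,9)
reduced (well bottom): (5,5,9) with a≤c, −a<b≤a
well minimum = a = 5

5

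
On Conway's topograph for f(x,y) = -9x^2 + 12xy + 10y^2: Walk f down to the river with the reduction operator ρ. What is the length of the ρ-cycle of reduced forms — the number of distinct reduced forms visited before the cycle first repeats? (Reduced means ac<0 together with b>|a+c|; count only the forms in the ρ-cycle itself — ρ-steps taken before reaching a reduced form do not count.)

D = 504, ⌊√D⌋ = 22
river: ρ → (10,8,-11)
river: ρ → (-11,14,7)
river: ρ → (7,14,-11)
river: ρ → (-11,8,10)
river: ρ → (10,12,-9)
river: ρ → (-9,6,13)
river: ρ → (13,20,-2)
river: ρ → (-2,20,13)
river: ρ → (13,6,-9)
river: ρ → (-9,12,10)
ρ-cycle length = 10 (tail of 0 descent steps not counted)

10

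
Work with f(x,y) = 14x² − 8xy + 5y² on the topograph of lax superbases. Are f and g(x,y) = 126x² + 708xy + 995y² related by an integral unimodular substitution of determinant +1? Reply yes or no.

D₁ = -216, D₂ = -216
f: flip: (14,-8,5)→(5,8,14)
f: translate: b→-2 (≡8 mod 10), so (5,8,14)→(5,-2,11)
f: reduced (well bottom): (5,-2,11) with a≤c, −a<b≤a
g: translate: b→-48 (≡708 mod 252), so (126,708,995)→(126,-48,5)
g: flip: (126,-48,5)→(5,48,126)
g: translate: b→-2 (≡48 mod 10), so (5,48,126)→(5,-2,11)
g: reduced (well bottom): (5,-2,11) with a≤c, −a<b≤a
reduced forms (5, -2, 11) vs (5, -2, 11) ⇒ equivalent

yes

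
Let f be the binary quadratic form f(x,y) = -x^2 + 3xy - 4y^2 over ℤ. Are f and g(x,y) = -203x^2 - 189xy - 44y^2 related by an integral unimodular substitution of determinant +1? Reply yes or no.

D₁ = -7, D₂ = -7
f is negative-definite; reduce −f:
−f: translate: b→1 (≡-3 mod 2), so (1,-3,4)→(1,1,2)
−f: reduced (well bottom): (1,1,2) with a≤c, −a<b≤a
flip sign back: reduced form of f is (-1,-1,-2)
g is negative-definite; reduce −g:
−g: flip: (203,189,44)→(44,-189,203)
−g: translate: b→-13 (≡-189 mod 88), so (44,-189,203)→(44,-13,1)
−g: flip: (44,-13,1)→(1,13,44)
−g: translate: b→1 (≡13 mod 2), so (1,13,44)→(1,1,2)
−g: reduced (well bottom): (1,1,2) with a≤c, −a<b≤a
flip sign back: reduced form of g is (-1,-1,-2)
reduced forms (-1, -1, -2) vs (-1, -1, -2) ⇒ equivalent

yes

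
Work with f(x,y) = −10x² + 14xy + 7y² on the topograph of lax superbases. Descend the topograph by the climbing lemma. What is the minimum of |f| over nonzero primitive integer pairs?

river: ρ → (7,14,-10)
river: ρ → (-10,6,11)
river: ρ → (11,16,-5)
river: ρ → (-5,14,14)
river: ρ → (14,14,-5)
river: ρ → (-5,16,11)
river: ρ → (11,6,-10)
river: ρ → (-10,14,7)
closes: descent 0, river 8
min |a| on river = 5

5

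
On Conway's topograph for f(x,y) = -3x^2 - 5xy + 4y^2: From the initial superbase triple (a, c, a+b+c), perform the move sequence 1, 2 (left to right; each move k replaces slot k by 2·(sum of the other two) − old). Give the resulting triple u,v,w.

start (-3,4,-4) = (f(1,0),f(0,1),f(1,1))
replace slot 1: 2·(4+(-4)) − (-3) = 3 → (3,4,-4)
replace slot 2: 2·(3+(-4)) − 4 = -6 → (3,-6,-4)

3,-6,-4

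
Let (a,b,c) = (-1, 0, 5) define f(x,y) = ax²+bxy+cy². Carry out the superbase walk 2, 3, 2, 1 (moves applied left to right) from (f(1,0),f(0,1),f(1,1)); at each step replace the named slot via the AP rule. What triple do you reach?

start (-1,5,4) = (f(1,0),f(0,1),f(1,1))
replace slot 2: 2·((-1)+4) − 5 = 1 → (-1,1,4)
replace slot 3: 2·((-1)+1) − 4 = -4 → (-1,1,-4)
replace slot 2: 2·((-1)+(-4)) − 1 = -11 → (-1,-11,-4)
replace slot 1: 2·((-11)+(-4)) − (-1) = -29 → (-29,-11,-4)

-29,-11,-4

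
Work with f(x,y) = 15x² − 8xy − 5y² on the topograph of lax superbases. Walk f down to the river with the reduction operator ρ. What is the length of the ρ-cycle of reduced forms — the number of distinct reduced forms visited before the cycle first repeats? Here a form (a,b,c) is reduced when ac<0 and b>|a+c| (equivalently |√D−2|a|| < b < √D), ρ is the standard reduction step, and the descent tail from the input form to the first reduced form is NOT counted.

D = 364, ⌊√D⌋ = 19
descent: ρ → (-5,18,2)  [lands on river]
river: ρ → (2,18,-5)
river: ρ → (-5,12,11)
river: ρ → (11,10,-6)
river: ρ → (-6,14,7)
river: ρ → (7,14,-6)
river: ρ → (-6,10,11)
river: ρ → (11,12,-5)
ρ-cycle length = 8 (tail of 1 descent step not counted)

8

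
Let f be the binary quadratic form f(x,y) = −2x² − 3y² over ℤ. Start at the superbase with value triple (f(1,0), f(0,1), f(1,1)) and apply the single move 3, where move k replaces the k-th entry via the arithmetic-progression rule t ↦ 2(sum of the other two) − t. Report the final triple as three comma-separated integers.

start (-2,-3,-5) = (f(1,0),f(0,1),f(1,1))
replace slot 3: 2·((-2)+(-3)) − (-5) = -5 → (-2,-3,-5)

-2,-3,-5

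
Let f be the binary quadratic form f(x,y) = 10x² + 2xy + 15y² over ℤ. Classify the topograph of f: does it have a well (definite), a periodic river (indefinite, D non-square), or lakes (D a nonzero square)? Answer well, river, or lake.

D = b²−4ac = 2² − 4·10·15 = -596
D < 0 ⇒ definite ⇒ every region one sign ⇒ single well

well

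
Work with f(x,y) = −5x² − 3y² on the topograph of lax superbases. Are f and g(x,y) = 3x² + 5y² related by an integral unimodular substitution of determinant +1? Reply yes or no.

D₁ = -60, D₂ = -60
f is negative-definite; reduce −f:
−f: flip: (5,0,3)→(3,0,5)
−f: reduced (well bottom): (3,0,5) with a≤c, −a<b≤a
flip sign back: reduced form of f is (-3,0,-5)
g: reduced (well bottom): (3,0,5) with a≤c, −a<b≤a
reduced forms (-3, 0, -5) vs (3, 0, 5) ⇒ inequivalent

no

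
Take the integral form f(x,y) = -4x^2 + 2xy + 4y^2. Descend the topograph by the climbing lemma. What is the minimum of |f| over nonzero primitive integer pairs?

river: ρ → (4,6,-2)
river: ρ → (-2,6,4)
river: ρ → (4,2,-4)
river: ρ → (-4,6,2)
river: ρ → (2,6,-4)
river: ρ → (-4,2,4)
closes: descent 0, river 6
min |a| on river = 2

2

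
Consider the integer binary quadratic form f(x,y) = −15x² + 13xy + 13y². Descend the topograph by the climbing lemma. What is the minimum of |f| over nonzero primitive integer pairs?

river: ρ → (13,13,-15)
river: ρ → (-15,17,11)
river: ρ → (11,27,-5)
river: ρ → (-5,23,21)
river: ρ → (21,19,-7)
river: ρ → (-7,23,15)
river: ρ → (15,7,-15)
river: ρ → (-15,23,7)
river: ρ → (7,19,-21)
river: ρ → (-21,23,5)
river: ρ → (5,27,-11)
river: ρ → (-11,17,15)
river: ρ → (15,13,-13)
river: ρ → (-13,13,15)
river: ρ → (15,17,-11)
river: ρ → (-11,27,5)
river: ρ → (5,23,-21)
river: ρ → (-21,19,7)
river: ρ → (7,23,-15)
river: ρ → (-15,7,15)
river: ρ → (15,23,-7)
river: ρ → (-7,19,21)
river: ρ → (21,23,-5)
river: ρ → (-5,27,11)
river: ρ → (11,17,-15)
river: ρ → (-15,13,13)
closes: descent 0, river 26
min |a| on river = 5

5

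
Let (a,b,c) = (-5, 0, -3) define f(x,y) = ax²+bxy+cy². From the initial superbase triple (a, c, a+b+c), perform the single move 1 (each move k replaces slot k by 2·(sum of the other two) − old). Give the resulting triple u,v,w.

start (-5,-3,-8) = (f(1,0),f(0,1),f(1,1))
replace slot 1: 2·((-3)+(-8)) − (-5) = -17 → (-17,-3,-8)

-17,-3,-8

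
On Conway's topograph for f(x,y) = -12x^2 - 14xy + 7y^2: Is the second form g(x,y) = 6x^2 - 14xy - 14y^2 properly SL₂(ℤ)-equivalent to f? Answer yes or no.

D₁ = 532, D₂ = 532
river cycle of f (length 16): (7, 14, -12), (-12, 10, 9), (9, 8, -13), (-13, 18, 4), (4, 22, -3), (-3, 20, 11), (11, 2, -12), (-12, 22, 1), (1, 22, -12), (-12, 2, 11), … (6 more)
river cycle of g (length 4): (-14, 14, 6), (6, 22, -2), (-2, 22, 6), (6, 14, -14)
cycles differ ⇒ inequivalent

no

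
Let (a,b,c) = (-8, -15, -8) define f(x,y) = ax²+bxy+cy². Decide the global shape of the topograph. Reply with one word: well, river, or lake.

D = b²−4ac = (-15)² − 4·(-8)·(-8) = -31
D < 0 ⇒ definite ⇒ every region one sign ⇒ single well

well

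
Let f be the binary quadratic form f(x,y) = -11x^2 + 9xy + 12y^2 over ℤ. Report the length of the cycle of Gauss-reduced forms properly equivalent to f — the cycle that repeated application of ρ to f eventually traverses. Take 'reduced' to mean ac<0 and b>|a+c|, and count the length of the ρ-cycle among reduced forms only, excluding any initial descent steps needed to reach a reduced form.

D = 609, ⌊√D⌋ = 24
river: ρ → (12,15,-8)
river: ρ → (-8,17,10)
river: ρ → (10,23,-2)
river: ρ → (-2,21,21)
river: ρ → (21,21,-2)
river: ρ → (-2,23,10)
river: ρ → (10,17,-8)
river: ρ → (-8,15,12)
river: ρ → (12,9,-11)
river: ρ → (-11,13,10)
river: ρ → (10,7,-14)
river: ρ → (-14,21,3)
river: ρ → (3,21,-14)
river: ρ → (-14,7,10)
river: ρ → (10,13,-11)
river: ρ → (-11,9,12)
ρ-cycle length = 16 (tail of 0 descent steps not counted)

16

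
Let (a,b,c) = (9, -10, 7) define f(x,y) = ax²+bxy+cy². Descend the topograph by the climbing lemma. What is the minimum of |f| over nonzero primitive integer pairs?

translate: b→8 (≡-10 mod 18), so (9,-10,7)→(9,8,6)
flip: (9,8,6)→(6,-8,9)
translate: b→4 (≡-8 mod 12), so (6,-8,9)→(6,4,7)
reduced (well bottom): (6,4,7) with a≤c, −a<b≤a
well minimum = a = 6

6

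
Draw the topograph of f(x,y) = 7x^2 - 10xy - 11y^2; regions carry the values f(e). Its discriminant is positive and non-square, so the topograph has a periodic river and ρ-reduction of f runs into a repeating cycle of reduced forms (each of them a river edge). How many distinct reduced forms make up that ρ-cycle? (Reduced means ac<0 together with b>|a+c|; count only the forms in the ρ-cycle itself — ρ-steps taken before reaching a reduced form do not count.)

D = 408, ⌊√D⌋ = 20
descent: ρ → (-11,10,7)  [lands on river]
river: ρ → (7,18,-3)
river: ρ → (-3,18,7)
river: ρ → (7,10,-11)
river: ρ → (-11,12,6)
river: ρ → (6,12,-11)
ρ-cycle length = 6 (tail of 1 descent step not counted)

6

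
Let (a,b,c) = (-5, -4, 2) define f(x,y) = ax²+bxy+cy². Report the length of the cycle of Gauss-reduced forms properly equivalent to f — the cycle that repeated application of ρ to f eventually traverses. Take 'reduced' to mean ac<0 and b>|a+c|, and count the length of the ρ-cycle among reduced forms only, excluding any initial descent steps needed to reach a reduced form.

D = 56, ⌊√D⌋ = 7
descent: ρ → (2,4,-5)  [lands on river]
river: ρ → (-5,6,1)
river: ρ → (1,6,-5)
river: ρ → (-5,4,2)
ρ-cycle length = 4 (tail of 1 descent step not counted)

4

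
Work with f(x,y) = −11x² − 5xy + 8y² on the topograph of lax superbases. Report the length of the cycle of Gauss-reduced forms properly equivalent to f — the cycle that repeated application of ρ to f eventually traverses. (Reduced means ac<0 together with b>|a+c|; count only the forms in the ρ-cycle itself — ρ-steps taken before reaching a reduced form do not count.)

D = 377, ⌊√D⌋ = 19
descent: ρ → (8,5,-11)  [lands on river]
river: ρ → (-11,17,2)
river: ρ → (2,19,-2)
river: ρ → (-2,17,11)
river: ρ → (11,5,-8)
river: ρ → (-8,11,8)
ρ-cycle length = 6 (tail of 1 descent step not counted)

6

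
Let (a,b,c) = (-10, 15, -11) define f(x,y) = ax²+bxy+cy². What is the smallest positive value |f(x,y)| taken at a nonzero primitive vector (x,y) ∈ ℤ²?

translate: b→5 (≡-15 mod 20), so (10,-15,11)→(10,5,6)
flip: (10,5,6)→(6,-5,10)
reduced (well bottom): (6,-5,10) with a≤c, −a<b≤a
well minimum |f| = |-6| = 6 (negative-definite)

6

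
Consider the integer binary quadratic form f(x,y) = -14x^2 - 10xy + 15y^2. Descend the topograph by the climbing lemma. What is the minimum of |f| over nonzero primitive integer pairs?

descent: ρ → (15,10,-14)  [lands on river]
river: ρ → (-14,18,11)
river: ρ → (11,26,-6)
river: ρ → (-6,22,19)
river: ρ → (19,16,-9)
river: ρ → (-9,20,15)
closes: descent 1, river 6
min |a| on river = 6

6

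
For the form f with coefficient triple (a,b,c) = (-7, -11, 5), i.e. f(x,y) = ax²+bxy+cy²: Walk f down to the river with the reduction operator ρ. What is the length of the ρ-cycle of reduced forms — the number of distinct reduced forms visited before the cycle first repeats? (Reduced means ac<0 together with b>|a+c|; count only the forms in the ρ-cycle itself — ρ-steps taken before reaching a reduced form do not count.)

D = 261, ⌊√D⌋ = 16
descent: ρ → (5,11,-7)  [lands on river]
river: ρ → (-7,3,9)
river: ρ → (9,15,-1)
river: ρ → (-1,15,9)
river: ρ → (9,3,-7)
river: ρ → (-7,11,5)
river: ρ → (5,9,-9)
river: ρ → (-9,9,5)
ρ-cycle length = 8 (tail of 1 descent step not counted)

8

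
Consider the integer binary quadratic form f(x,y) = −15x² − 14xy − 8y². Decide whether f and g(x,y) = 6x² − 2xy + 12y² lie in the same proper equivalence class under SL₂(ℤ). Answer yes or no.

D₁ = -284, D₂ = -284
f is negative-definite; reduce −f:
−f: flip: (15,14,8)→(8,-14,15)
−f: translate: b→2 (≡-14 mod 16), so (8,-14,15)→(8,2,9)
−f: reduced (well bottom): (8,2,9) with a≤c, −a<b≤a
flip sign back: reduced form of f is (-8,-2,-9)
g: reduced (well bottom): (6,-2,12) with a≤c, −a<b≤a
reduced forms (-8, -2, -9) vs (6, -2, 12) ⇒ inequivalent

no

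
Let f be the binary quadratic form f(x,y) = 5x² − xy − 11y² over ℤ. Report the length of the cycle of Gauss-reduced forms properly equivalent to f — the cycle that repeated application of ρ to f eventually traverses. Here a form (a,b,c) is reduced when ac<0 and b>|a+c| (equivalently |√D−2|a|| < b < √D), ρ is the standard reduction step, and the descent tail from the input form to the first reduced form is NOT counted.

D = 221, ⌊√D⌋ = 14
descent: ρ → (-11,1,5)
descent: ρ → (5,9,-7)  [lands on river]
river: ρ → (-7,5,7)
river: ρ → (7,9,-5)
river: ρ → (-5,11,5)
ρ-cycle length = 4 (tail of 2 descent steps not counted)

4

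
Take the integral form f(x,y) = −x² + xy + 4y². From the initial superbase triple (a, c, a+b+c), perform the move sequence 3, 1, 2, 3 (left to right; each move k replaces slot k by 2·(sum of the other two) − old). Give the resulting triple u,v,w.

start (-1,4,4) = (f(1,0),f(0,1),f(1,1))
replace slot 3: 2·((-1)+4) − 4 = 2 → (-1,4,2)
replace slot 1: 2·(4+2) − (-1) = 13 → (13,4,2)
replace slot 2: 2·(13+2) − 4 = 26 → (13,26,2)
replace slot 3: 2·(13+26) − 2 = 76 → (13,26,76)

13,26,76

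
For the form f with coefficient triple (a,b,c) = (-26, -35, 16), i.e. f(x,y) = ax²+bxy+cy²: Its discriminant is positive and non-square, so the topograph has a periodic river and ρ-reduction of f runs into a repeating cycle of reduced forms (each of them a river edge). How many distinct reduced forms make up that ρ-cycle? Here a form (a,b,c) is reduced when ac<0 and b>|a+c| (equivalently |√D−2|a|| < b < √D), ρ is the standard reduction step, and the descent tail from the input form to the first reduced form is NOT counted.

D = 2889, ⌊√D⌋ = 53
descent: ρ → (16,35,-26)  [lands on river]
river: ρ → (-26,17,25)
river: ρ → (25,33,-18)
river: ρ → (-18,39,19)
river: ρ → (19,37,-20)
river: ρ → (-20,43,13)
river: ρ → (13,35,-32)
river: ρ → (-32,29,16)
ρ-cycle length = 8 (tail of 1 descent step not counted)

8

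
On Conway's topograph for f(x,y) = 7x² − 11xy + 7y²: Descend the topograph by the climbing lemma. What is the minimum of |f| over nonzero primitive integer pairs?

translate: b→3 (≡-11 mod 14), so (7,-11,7)→(7,3,3)
flip: (7,3,3)→(3,-3,7)
translate: b→3 (≡-3 mod 6), so (3,-3,7)→(3,3,7)
reduced (well bottom): (3,3,7) with a≤c, −a<b≤a
well minimum = a = 3

3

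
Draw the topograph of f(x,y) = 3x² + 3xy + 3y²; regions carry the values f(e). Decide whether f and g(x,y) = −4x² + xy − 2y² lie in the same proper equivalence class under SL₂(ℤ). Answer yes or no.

D₁ = -27, D₂ = -31
discriminants differ ⇒ not SL₂(ℤ)-equivalent

no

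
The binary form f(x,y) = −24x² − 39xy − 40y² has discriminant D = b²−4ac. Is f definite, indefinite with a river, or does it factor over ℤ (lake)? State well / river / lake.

D = b²−4ac = (-39)² − 4·(-24)·(-40) = -2319
D < 0 ⇒ definite ⇒ every region one sign ⇒ single well

well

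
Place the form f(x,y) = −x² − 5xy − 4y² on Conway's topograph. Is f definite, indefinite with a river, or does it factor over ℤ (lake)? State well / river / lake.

D = b²−4ac = (-5)² − 4·(-1)·(-4) = 9
D = 3² is a perfect square ⇒ form factors over ℤ ⇒ lakes

lake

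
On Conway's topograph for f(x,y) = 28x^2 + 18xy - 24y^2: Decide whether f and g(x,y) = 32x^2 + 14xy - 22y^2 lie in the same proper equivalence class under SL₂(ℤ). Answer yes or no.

D₁ = 3012, D₂ = 3012
river cycle of f (length 24): (-24, 30, 22), (22, 14, -32), (-32, 50, 4), (4, 54, -6), (-6, 54, 4), (4, 50, -32), (-32, 14, 22), (22, 30, -24), (-24, 18, 28), (28, 38, -14), … (14 more)
river cycle of g (length 24): (-22, 30, 24), (24, 18, -28), (-28, 38, 14), (14, 46, -16), (-16, 50, 8), (8, 46, -28), (-28, 10, 26), (26, 42, -12), (-12, 54, 2), (2, 54, -12), … (14 more)
cycles differ ⇒ inequivalent

no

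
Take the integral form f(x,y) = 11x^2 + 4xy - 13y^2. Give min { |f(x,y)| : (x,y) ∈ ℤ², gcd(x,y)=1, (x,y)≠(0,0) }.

river: ρ → (-13,22,2)
river: ρ → (2,22,-13)
river: ρ → (-13,4,11)
river: ρ → (11,18,-6)
river: ρ → (-6,18,11)
river: ρ → (11,4,-13)
closes: descent 0, river 6
min |a| on river = 2

2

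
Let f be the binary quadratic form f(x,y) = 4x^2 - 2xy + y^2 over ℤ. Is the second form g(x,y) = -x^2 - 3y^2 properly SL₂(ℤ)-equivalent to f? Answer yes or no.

D₁ = -12, D₂ = -12
f: flip: (4,-2,1)→(1,2,4)
f: translate: b→0 (≡2 mod 2), so (1,2,4)→(1,0,3)
f: reduced (well bottom): (1,0,3) with a≤c, −a<b≤a
g is negative-definite; reduce −g:
−g: reduced (well bottom): (1,0,3) with a≤c, −a<b≤a
flip sign back: reduced form of g is (-1,0,-3)
reduced forms (1, 0, 3) vs (-1, 0, -3) ⇒ inequivalent

no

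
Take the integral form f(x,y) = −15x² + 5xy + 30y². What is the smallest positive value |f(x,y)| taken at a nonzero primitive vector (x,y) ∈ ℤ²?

descent: ρ → (30,-5,-15)
descent: ρ → (-15,35,10)  [lands on river]
river: ρ → (10,25,-30)
river: ρ → (-30,35,5)
river: ρ → (5,35,-30)
river: ρ → (-30,25,10)
river: ρ → (10,35,-15)
river: ρ → (-15,25,20)
river: ρ → (20,15,-20)
river: ρ → (-20,25,15)
river: ρ → (15,35,-10)
river: ρ → (-10,25,30)
river: ρ → (30,35,-5)
river: ρ → (-5,35,30)
river: ρ → (30,25,-10)
river: ρ → (-10,35,15)
river: ρ → (15,25,-20)
river: ρ → (-20,15,20)
river: ρ → (20,25,-15)
closes: descent 2, river 18
min |a| on river = 5

5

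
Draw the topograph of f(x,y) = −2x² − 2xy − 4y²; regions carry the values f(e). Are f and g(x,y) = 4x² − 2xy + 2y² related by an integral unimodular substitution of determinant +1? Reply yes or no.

D₁ = -28, D₂ = -28
f is negative-definite; reduce −f:
−f: reduced (well bottom): (2,2,4) with a≤c, −a<b≤a
flip sign back: reduced form of f is (-2,-2,-4)
g: flip: (4,-2,2)→(2,2,4)
g: reduced (well bottom): (2,2,4) with a≤c, −a<b≤a
reduced forms (-2, -2, -4) vs (2, 2, 4) ⇒ inequivalent

no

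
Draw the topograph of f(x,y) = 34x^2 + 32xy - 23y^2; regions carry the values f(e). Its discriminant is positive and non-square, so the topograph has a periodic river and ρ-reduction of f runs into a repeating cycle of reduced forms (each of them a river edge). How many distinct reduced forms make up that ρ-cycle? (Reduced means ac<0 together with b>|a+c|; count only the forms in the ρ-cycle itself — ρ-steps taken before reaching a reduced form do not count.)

D = 4152, ⌊√D⌋ = 64
river: ρ → (-23,60,6)
river: ρ → (6,60,-23)
river: ρ → (-23,32,34)
river: ρ → (34,36,-21)
river: ρ → (-21,48,22)
river: ρ → (22,40,-29)
river: ρ → (-29,18,33)
river: ρ → (33,48,-14)
river: ρ → (-14,64,1)
river: ρ → (1,64,-14)
river: ρ → (-14,48,33)
river: ρ → (33,18,-29)
river: ρ → (-29,40,22)
river: ρ → (22,48,-21)
river: ρ → (-21,36,34)
river: ρ → (34,32,-23)
ρ-cycle length = 16 (tail of 0 descent steps not counted)

16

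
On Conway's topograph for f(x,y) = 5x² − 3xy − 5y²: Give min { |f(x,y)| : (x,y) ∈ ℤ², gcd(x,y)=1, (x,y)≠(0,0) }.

descent: ρ → (-5,3,5)  [lands on river]
river: ρ → (5,7,-3)
river: ρ → (-3,5,7)
river: ρ → (7,9,-1)
river: ρ → (-1,9,7)
river: ρ → (7,5,-3)
river: ρ → (-3,7,5)
river: ρ → (5,3,-5)
river: ρ → (-5,7,3)
river: ρ → (3,5,-7)
river: ρ → (-7,9,1)
river: ρ → (1,9,-7)
river: ρ → (-7,5,3)
river: ρ → (3,7,-5)
closes: descent 1, river 14
min |a| on river = 1

1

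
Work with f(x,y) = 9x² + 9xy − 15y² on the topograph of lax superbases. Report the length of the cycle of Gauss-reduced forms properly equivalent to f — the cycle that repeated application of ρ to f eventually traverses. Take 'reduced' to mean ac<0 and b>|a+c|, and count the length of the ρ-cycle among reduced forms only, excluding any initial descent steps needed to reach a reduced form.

D = 621, ⌊√D⌋ = 24
river: ρ → (-15,21,3)
river: ρ → (3,21,-15)
river: ρ → (-15,9,9)
river: ρ → (9,9,-15)
ρ-cycle length = 4 (tail of 0 descent steps not counted)

4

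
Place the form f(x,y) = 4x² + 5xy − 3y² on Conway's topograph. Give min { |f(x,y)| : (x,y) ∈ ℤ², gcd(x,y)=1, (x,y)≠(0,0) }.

river: ρ → (-3,7,2)
river: ρ → (2,5,-6)
river: ρ → (-6,7,1)
river: ρ → (1,7,-6)
river: ρ → (-6,5,2)
river: ρ → (2,7,-3)
river: ρ → (-3,5,4)
river: ρ → (4,3,-4)
river: ρ → (-4,5,3)
river: ρ → (3,7,-2)
river: ρ → (-2,5,6)
river: ρ → (6,7,-1)
river: ρ → (-1,7,6)
river: ρ → (6,5,-2)
river: ρ → (-2,7,3)
river: ρ → (3,5,-4)
river: ρ → (-4,3,4)
river: ρ → (4,5,-3)
closes: descent 0, river 18
min |a| on river = 1

1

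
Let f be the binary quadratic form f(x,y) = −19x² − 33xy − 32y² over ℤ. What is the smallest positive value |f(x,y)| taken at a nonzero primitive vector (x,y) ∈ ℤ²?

translate: b→-5 (≡33 mod 38), so (19,33,32)→(19,-5,18)
flip: (19,-5,18)→(18,5,19)
reduced (well bottom): (18,5,19) with a≤c, −a<b≤a
well minimum |f| = |-18| = 18 (negative-definite)

18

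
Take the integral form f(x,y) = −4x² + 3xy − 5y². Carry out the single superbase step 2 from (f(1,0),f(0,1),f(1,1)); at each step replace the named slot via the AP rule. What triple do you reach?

start (-4,-5,-6) = (f(1,0),f(0,1),f(1,1))
replace slot 2: 2·((-4)+(-6)) − (-5) = -15 → (-4,-15,-6)

-4,-15,-6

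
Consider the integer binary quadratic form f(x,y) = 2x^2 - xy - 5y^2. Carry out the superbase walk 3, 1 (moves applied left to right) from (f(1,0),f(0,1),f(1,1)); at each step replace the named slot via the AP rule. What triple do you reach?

start (2,-5,-4) = (f(1,0),f(0,1),f(1,1))
replace slot 3: 2·(2+(-5)) − (-4) = -2 → (2,-5,-2)
replace slot 1: 2·((-5)+(-2)) − 2 = -16 → (-16,-5,-2)

-16,-5,-2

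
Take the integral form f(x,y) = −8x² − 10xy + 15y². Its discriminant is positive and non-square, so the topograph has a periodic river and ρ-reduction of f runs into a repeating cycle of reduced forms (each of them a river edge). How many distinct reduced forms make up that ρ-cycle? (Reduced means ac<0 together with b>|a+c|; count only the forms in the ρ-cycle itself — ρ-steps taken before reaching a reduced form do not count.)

D = 580, ⌊√D⌋ = 24
descent: ρ → (15,10,-8)  [lands on river]
river: ρ → (-8,22,3)
river: ρ → (3,20,-15)
river: ρ → (-15,10,8)
river: ρ → (8,22,-3)
river: ρ → (-3,20,15)
ρ-cycle length = 6 (tail of 1 descent step not counted)

6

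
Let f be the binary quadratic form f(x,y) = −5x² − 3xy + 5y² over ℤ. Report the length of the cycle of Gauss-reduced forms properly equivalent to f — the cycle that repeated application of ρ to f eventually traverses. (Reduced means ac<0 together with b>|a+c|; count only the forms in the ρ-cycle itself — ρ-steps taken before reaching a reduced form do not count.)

D = 109, ⌊√D⌋ = 10
descent: ρ → (5,3,-5)  [lands on river]
river: ρ → (-5,7,3)
river: ρ → (3,5,-7)
river: ρ → (-7,9,1)
river: ρ → (1,9,-7)
river: ρ → (-7,5,3)
river: ρ → (3,7,-5)
river: ρ → (-5,3,5)
river: ρ → (5,7,-3)
river: ρ → (-3,5,7)
river: ρ → (7,9,-1)
river: ρ → (-1,9,7)
river: ρ → (7,5,-3)
river: ρ → (-3,7,5)
ρ-cycle length = 14 (tail of 1 descent step not counted)

14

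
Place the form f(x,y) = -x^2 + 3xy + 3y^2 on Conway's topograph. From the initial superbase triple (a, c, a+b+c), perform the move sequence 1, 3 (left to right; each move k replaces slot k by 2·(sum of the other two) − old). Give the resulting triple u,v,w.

start (-1,3,5) = (f(1,0),f(0,1),f(1,1))
replace slot 1: 2·(3+5) − (-1) = 17 → (17,3,5)
replace slot 3: 2·(17+3) − 5 = 35 → (17,3,35)

17,3,35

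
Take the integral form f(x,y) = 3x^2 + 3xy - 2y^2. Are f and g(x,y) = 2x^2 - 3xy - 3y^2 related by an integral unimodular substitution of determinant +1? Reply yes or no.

D₁ = 33, D₂ = 33
river cycle of f (length 4): (-2, 5, 1), (1, 5, -2), (-2, 3, 3), (3, 3, -2)
river cycle of g (length 4): (-3, 3, 2), (2, 5, -1), (-1, 5, 2), (2, 3, -3)
cycles differ ⇒ inequivalent

no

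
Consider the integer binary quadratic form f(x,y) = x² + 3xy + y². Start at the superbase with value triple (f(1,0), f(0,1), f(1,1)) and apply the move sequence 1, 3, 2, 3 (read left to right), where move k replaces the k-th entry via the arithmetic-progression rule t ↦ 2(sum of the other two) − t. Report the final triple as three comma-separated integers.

start (1,1,5) = (f(1,0),f(0,1),f(1,1))
replace slot 1: 2·(1+5) − 1 = 11 → (11,1,5)
replace slot 3: 2·(11+1) − 5 = 19 → (11,1,19)
replace slot 2: 2·(11+19) − 1 = 59 → (11,59,19)
replace slot 3: 2·(11+59) − 19 = 121 → (11,59,121)

11,59,121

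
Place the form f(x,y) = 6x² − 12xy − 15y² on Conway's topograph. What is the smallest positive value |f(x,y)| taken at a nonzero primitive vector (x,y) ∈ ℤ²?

descent: ρ → (-15,12,6)  [lands on river]
river: ρ → (6,12,-15)
river: ρ → (-15,18,3)
river: ρ → (3,18,-15)
closes: descent 1, river 4
min |a| on river = 3

3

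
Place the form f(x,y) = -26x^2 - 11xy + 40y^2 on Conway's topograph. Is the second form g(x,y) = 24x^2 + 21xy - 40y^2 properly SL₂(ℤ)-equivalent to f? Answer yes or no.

D₁ = 4281, D₂ = 4281
river cycle of f (length 24): (-26, 41, 25), (25, 59, -8), (-8, 53, 46), (46, 39, -15), (-15, 51, 28), (28, 61, -5), (-5, 59, 40), (40, 21, -24), (-24, 27, 37), (37, 47, -14), … (14 more)
river cycle of g (length 24): (-40, 59, 5), (5, 61, -28), (-28, 51, 15), (15, 39, -46), (-46, 53, 8), (8, 59, -25), (-25, 41, 26), (26, 63, -3), (-3, 63, 26), (26, 41, -25), … (14 more)
cycles differ ⇒ inequivalent

no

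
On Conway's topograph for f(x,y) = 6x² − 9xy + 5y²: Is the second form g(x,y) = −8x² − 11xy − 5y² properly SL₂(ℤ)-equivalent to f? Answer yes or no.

D₁ = -39, D₂ = -39
f: translate: b→3 (≡-9 mod 12), so (6,-9,5)→(6,3,2)
f: flip: (6,3,2)→(2,-3,6)
f: translate: b→1 (≡-3 mod 4), so (2,-3,6)→(2,1,5)
f: reduced (well bottom): (2,1,5) with a≤c, −a<b≤a
g is negative-definite; reduce −g:
−g: translate: b→-5 (≡11 mod 16), so (8,11,5)→(8,-5,2)
−g: flip: (8,-5,2)→(2,5,8)
−g: translate: b→1 (≡5 mod 4), so (2,5,8)→(2,1,5)
−g: reduced (well bottom): (2,1,5) with a≤c, −a<b≤a
flip sign back: reduced form of g is (-2,-1,-5)
reduced forms (2, 1, 5) vs (-2, -1, -5) ⇒ inequivalent

no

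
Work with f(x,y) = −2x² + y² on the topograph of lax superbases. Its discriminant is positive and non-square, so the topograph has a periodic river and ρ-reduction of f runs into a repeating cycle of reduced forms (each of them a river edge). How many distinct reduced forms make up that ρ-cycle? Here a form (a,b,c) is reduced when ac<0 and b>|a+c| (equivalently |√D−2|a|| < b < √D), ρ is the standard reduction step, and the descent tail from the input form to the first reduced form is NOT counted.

D = 8, ⌊√D⌋ = 2
descent: ρ → (1,2,-1)  [lands on river]
river: ρ → (-1,2,1)
ρ-cycle length = 2 (tail of 1 descent step not counted)

2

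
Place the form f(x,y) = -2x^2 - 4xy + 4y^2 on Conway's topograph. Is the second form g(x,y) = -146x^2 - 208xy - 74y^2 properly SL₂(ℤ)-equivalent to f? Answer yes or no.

D₁ = 48, D₂ = 48
river cycle of f (length 2): (4, 4, -2), (-2, 4, 4)
river cycle of g (length 2): (-2, 4, 4), (4, 4, -2)
cycles coincide ⇒ equivalent

yes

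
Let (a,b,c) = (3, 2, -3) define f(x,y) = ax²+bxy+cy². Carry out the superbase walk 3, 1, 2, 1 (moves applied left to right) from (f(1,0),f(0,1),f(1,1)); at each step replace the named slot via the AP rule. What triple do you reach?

start (3,-3,2) = (f(1,0),f(0,1),f(1,1))
replace slot 3: 2·(3+(-3)) − 2 = -2 → (3,-3,-2)
replace slot 1: 2·((-3)+(-2)) − 3 = -13 → (-13,-3,-2)
replace slot 2: 2·((-13)+(-2)) − (-3) = -27 → (-13,-27,-2)
replace slot 1: 2·((-27)+(-2)) − (-13) = -45 → (-45,-27,-2)

-45,-27,-2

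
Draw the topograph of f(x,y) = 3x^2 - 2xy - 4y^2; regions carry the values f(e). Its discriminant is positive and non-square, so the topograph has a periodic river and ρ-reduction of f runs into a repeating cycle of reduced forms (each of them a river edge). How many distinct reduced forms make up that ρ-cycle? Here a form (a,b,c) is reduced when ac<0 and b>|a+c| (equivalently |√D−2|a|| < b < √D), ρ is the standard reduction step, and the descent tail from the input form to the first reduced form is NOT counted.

D = 52, ⌊√D⌋ = 7
descent: ρ → (-4,2,3)  [lands on river]
river: ρ → (3,4,-3)
river: ρ → (-3,2,4)
river: ρ → (4,6,-1)
river: ρ → (-1,6,4)
river: ρ → (4,2,-3)
river: ρ → (-3,4,3)
river: ρ → (3,2,-4)
river: ρ → (-4,6,1)
river: ρ → (1,6,-4)
ρ-cycle length = 10 (tail of 1 descent step not counted)

10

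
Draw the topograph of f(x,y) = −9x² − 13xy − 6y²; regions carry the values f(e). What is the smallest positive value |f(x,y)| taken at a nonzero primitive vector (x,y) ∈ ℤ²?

translate: b→-5 (≡13 mod 18), so (9,13,6)→(9,-5,2)
flip: (9,-5,2)→(2,5,9)
translate: b→1 (≡5 mod 4), so (2,5,9)→(2,1,6)
reduced (well bottom): (2,1,6) with a≤c, −a<b≤a
well minimum |f| = |-2| = 2 (negative-definite)

2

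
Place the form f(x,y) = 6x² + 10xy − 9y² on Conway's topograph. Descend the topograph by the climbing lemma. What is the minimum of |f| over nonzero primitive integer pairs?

river: ρ → (-9,8,7)
river: ρ → (7,6,-10)
river: ρ → (-10,14,3)
river: ρ → (3,16,-5)
river: ρ → (-5,14,6)
river: ρ → (6,10,-9)
closes: descent 0, river 6
min |a| on river = 3

3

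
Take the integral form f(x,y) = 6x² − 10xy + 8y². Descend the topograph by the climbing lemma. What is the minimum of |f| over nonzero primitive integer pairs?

translate: b→2 (≡-10 mod 12), so (6,-10,8)→(6,2,4)
flip: (6,2,4)→(4,-2,6)
reduced (well bottom): (4,-2,6) with a≤c, −a<b≤a
well minimum = a = 4

4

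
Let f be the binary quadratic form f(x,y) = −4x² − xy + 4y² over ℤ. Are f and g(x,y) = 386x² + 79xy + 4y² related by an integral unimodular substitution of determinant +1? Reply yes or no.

D₁ = 65, D₂ = 65
river cycle of f (length 6): (4, 1, -4), (-4, 7, 1), (1, 7, -4), (-4, 1, 4), (4, 7, -1), (-1, 7, 4)
river cycle of g (length 6): (4, 1, -4), (-4, 7, 1), (1, 7, -4), (-4, 1, 4), (4, 7, -1), (-1, 7, 4)
cycles coincide ⇒ equivalent

yes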